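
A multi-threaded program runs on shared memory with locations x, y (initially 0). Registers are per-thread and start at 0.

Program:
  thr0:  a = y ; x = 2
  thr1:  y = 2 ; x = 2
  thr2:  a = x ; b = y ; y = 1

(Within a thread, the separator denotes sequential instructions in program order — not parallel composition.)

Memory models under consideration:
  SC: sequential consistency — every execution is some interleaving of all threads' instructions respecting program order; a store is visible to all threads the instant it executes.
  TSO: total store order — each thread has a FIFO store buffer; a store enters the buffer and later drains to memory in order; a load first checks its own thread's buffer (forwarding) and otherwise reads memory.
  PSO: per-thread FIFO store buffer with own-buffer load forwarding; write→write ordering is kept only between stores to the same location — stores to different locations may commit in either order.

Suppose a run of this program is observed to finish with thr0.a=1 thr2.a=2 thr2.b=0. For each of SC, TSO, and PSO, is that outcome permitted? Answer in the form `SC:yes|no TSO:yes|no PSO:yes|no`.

outcome vector order: (thr0.a,thr2.a,thr2.b)
under SC → 000 002 020 022 100 102 122 200 202 222
under TSO → 000 002 020 022 100 102 122 200 202 222
under PSO → 000 002 020 022 100 102 120 122 200 202 220 222
target 120 ∈ {PSO}

SC:no TSO:no PSO:yes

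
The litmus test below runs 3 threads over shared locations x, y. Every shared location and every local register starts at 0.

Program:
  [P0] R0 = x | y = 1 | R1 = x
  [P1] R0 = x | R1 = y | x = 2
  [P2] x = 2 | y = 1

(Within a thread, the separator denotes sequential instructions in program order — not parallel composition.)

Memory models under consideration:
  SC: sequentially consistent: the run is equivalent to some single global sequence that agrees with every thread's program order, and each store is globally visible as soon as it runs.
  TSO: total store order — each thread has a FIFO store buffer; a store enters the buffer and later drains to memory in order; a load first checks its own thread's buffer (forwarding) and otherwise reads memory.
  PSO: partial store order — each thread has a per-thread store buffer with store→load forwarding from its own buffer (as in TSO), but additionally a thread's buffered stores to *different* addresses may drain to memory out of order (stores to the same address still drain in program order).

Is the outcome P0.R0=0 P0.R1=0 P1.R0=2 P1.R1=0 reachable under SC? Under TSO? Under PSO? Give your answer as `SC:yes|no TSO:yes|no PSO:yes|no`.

outcome vector order: (P0.R0,P0.R1,P1.R0,P1.R1)
[SC] allowed = {<0 0 0 0> <0 0 0 1> <0 0 2 1> <0 2 0 0> <0 2 0 1> <0 2 2 0> <0 2 2 1> <2 2 0 0> <2 2 0 1> <2 2 2 0> <2 2 2 1>}
[TSO] allowed = {<0 0 0 0> <0 0 0 1> <0 0 2 0> <0 0 2 1> <0 2 0 0> <0 2 0 1> <0 2 2 0> <0 2 2 1> <2 2 0 0> <2 2 0 1> <2 2 2 0> <2 2 2 1>}
[PSO] allowed = {<0 0 0 0> <0 0 0 1> <0 0 2 0> <0 0 2 1> <0 2 0 0> <0 2 0 1> <0 2 2 0> <0 2 2 1> <2 2 0 0> <2 2 0 1> <2 2 2 0> <2 2 2 1>}
target <0 0 2 0> ∈ {TSO,PSO}

SC:no TSO:yes PSO:yes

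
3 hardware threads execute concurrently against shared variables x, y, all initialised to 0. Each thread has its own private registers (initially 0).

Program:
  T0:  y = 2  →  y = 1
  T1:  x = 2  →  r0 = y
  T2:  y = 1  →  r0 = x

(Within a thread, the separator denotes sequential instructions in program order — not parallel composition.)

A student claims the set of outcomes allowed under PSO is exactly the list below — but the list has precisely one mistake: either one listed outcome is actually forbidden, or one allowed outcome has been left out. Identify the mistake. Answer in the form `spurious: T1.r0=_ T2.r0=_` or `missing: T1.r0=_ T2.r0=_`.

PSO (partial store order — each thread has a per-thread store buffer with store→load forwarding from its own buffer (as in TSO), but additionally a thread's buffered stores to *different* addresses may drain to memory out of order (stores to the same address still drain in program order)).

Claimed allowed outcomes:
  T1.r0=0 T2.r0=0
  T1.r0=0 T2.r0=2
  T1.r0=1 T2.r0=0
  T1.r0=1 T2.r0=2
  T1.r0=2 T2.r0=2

outcome vector order: (T1.r0,T2.r0)
PSO: 6 outcomes — {0/0 0/2 1/0 1/2 2/0 2/2}
PSO∖claimed = {2/0}

missing: T1.r0=2 T2.r0=0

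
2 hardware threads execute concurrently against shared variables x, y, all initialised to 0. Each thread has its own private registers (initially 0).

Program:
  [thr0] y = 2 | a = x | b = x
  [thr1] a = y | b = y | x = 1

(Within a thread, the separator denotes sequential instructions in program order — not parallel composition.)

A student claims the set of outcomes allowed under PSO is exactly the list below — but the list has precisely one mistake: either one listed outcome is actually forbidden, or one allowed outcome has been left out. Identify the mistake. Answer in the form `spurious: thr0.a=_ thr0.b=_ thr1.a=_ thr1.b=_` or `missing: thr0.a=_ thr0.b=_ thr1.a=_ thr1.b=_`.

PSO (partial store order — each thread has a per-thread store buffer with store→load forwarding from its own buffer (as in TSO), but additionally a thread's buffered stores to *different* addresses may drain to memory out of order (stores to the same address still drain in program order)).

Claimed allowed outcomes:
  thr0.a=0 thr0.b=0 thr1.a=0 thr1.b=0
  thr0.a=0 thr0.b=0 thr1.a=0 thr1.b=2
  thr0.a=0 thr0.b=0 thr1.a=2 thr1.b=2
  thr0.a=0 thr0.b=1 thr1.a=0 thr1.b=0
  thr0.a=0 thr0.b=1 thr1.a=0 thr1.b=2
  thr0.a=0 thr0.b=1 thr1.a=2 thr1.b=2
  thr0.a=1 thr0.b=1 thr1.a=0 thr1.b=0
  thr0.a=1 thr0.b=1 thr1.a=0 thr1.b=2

outcome vector order: (thr0.a,thr0.b,thr1.a,thr1.b)
PSO: 9 outcomes — {0000 0002 0022 0100 0102 0122 1100 1102 1122}
PSO∖claimed = {1122}

missing: thr0.a=1 thr0.b=1 thr1.a=2 thr1.b=2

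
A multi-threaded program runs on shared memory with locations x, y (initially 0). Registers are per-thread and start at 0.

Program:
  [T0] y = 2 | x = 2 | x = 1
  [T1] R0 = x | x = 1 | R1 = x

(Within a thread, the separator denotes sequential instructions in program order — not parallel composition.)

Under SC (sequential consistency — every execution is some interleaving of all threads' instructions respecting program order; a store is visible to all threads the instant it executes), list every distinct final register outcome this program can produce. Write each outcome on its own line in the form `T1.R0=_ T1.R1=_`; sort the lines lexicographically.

outcome vector order: (T1.R0,T1.R1)
|SC outcomes| = 4

T1.R0=0 T1.R1=1
T1.R0=0 T1.R1=2
T1.R0=1 T1.R1=1
T1.R0=2 T1.R1=1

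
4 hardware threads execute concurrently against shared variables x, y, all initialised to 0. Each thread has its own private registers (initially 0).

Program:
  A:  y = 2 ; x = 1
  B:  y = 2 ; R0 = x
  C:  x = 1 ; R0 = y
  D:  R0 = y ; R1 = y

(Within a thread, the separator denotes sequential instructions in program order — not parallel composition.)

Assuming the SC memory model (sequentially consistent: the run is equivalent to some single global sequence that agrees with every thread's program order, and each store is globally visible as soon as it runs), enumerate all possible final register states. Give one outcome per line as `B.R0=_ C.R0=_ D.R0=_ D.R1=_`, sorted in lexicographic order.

B.R0=0 C.R0=2 D.R0=0 D.R1=0
B.R0=0 C.R0=2 D.R0=0 D.R1=2
B.R0=0 C.R0=2 D.R0=2 D.R1=2
B.R0=1 C.R0=0 D.R0=0 D.R1=0
B.R0=1 C.R0=0 D.R0=0 D.R1=2
B.R0=1 C.R0=0 D.R0=2 D.R1=2
B.R0=1 C.R0=2 D.R0=0 D.R1=0
B.R0=1 C.R0=2 D.R0=0 D.R1=2
B.R0=1 C.R0=2 D.R0=2 D.R1=2

outcome vector order: (B.R0,C.R0,D.R0,D.R1)
|SC outcomes| = 9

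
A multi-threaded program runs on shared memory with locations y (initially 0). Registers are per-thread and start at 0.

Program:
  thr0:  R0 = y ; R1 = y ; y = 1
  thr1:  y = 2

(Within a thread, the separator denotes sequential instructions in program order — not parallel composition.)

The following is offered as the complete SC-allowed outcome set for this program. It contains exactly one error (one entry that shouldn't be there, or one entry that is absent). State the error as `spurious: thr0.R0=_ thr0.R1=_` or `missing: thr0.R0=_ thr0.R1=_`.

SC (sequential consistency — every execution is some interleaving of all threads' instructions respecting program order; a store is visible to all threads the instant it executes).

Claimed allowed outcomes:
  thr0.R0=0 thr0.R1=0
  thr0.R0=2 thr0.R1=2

outcome vector order: (thr0.R0,thr0.R1)
SC: 3 outcomes — {00, 02, 22}
SC∖claimed = {02}

missing: thr0.R0=0 thr0.R1=2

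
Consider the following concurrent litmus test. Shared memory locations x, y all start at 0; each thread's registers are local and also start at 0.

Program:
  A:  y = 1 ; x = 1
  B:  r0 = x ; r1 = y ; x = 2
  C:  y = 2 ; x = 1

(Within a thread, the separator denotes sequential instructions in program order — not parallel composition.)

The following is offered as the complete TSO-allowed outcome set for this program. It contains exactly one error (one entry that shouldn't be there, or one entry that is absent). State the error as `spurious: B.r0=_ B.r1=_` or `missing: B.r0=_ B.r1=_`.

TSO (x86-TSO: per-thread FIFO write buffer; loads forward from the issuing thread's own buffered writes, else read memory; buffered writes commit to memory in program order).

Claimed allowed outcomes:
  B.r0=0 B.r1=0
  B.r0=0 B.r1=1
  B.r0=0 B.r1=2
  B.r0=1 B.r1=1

missing: B.r0=1 B.r1=2

outcome vector order: (B.r0,B.r1)
under TSO → 0/0 0/1 0/2 1/1 1/2
TSO∖claimed = {1/2}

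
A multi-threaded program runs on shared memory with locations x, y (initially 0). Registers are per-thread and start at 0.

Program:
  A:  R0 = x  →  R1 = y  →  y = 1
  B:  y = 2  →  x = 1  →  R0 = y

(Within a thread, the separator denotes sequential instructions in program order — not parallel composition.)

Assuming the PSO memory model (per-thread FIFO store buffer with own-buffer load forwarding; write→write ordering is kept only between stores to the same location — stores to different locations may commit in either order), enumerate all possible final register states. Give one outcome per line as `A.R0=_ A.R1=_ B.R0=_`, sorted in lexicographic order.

A.R0=0 A.R1=0 B.R0=1
A.R0=0 A.R1=0 B.R0=2
A.R0=0 A.R1=2 B.R0=1
A.R0=0 A.R1=2 B.R0=2
A.R0=1 A.R1=0 B.R0=1
A.R0=1 A.R1=0 B.R0=2
A.R0=1 A.R1=2 B.R0=1
A.R0=1 A.R1=2 B.R0=2

outcome vector order: (A.R0,A.R1,B.R0)
|PSO outcomes| = 8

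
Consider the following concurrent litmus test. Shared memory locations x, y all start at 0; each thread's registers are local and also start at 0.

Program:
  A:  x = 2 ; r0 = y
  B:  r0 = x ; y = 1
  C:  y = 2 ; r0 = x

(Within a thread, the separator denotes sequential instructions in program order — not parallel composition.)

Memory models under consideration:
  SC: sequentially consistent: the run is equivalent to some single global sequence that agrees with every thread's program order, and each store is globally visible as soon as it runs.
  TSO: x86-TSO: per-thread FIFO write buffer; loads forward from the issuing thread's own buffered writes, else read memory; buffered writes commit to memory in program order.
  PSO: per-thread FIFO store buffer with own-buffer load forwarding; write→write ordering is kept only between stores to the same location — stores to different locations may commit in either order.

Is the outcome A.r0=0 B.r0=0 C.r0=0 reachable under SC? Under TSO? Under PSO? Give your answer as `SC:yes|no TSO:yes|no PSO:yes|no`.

SC:no TSO:yes PSO:yes

outcome vector order: (A.r0,B.r0,C.r0)
SC (10): 0/0/2; 0/2/2; 1/0/0; 1/0/2; 1/2/0; 1/2/2; 2/0/0; 2/0/2; 2/2/0; 2/2/2
TSO (12): 0/0/0; 0/0/2; 0/2/0; 0/2/2; 1/0/0; 1/0/2; 1/2/0; 1/2/2; 2/0/0; 2/0/2; 2/2/0; 2/2/2
PSO (12): 0/0/0; 0/0/2; 0/2/0; 0/2/2; 1/0/0; 1/0/2; 1/2/0; 1/2/2; 2/0/0; 2/0/2; 2/2/0; 2/2/2
target 0/0/0 ∈ {TSO,PSO}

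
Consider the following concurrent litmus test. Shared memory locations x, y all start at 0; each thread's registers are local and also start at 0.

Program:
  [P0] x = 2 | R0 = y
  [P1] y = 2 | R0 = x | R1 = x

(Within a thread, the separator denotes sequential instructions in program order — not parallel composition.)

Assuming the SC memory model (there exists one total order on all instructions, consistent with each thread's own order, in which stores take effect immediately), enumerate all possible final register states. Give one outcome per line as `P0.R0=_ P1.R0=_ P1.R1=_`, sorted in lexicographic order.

outcome vector order: (P0.R0,P1.R0,P1.R1)
|SC outcomes| = 4

P0.R0=0 P1.R0=2 P1.R1=2
P0.R0=2 P1.R0=0 P1.R1=0
P0.R0=2 P1.R0=0 P1.R1=2
P0.R0=2 P1.R0=2 P1.R1=2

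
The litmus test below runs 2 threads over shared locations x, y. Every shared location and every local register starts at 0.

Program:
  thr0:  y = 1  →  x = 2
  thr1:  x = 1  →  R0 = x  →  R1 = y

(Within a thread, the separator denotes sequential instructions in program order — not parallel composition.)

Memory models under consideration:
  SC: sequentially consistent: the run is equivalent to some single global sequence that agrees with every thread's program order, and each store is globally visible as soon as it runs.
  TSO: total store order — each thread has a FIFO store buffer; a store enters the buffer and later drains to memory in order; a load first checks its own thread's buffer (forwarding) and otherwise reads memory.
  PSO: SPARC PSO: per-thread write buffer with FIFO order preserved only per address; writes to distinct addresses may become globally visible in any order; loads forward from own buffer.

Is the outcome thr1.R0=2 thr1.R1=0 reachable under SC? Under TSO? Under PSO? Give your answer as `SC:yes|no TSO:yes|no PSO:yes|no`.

SC:no TSO:no PSO:yes

outcome vector order: (thr1.R0,thr1.R1)
SC: 3 outcomes — {<1 0>, <1 1>, <2 1>}
TSO: 3 outcomes — {<1 0>, <1 1>, <2 1>}
PSO: 4 outcomes — {<1 0>, <1 1>, <2 0>, <2 1>}
target <2 0> ∈ {PSO}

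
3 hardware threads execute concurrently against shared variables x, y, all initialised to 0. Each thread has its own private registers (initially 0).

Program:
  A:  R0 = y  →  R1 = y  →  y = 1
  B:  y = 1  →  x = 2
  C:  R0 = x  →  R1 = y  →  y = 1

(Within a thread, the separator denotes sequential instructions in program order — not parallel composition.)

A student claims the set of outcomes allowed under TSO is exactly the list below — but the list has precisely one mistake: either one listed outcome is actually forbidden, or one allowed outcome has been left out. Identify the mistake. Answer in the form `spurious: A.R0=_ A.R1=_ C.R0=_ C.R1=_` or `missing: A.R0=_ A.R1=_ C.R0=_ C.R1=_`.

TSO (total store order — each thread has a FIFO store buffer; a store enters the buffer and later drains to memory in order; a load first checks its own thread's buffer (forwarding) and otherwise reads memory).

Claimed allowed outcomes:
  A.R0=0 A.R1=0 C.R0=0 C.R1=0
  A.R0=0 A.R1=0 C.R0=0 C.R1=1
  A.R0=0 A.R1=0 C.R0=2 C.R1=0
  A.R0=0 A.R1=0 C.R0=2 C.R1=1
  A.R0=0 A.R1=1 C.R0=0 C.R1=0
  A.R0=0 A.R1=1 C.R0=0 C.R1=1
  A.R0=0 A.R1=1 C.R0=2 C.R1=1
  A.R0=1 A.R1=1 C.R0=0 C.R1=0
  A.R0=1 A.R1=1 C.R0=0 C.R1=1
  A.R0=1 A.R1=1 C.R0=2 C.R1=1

spurious: A.R0=0 A.R1=0 C.R0=2 C.R1=0

outcome vector order: (A.R0,A.R1,C.R0,C.R1)
[TSO] allowed = {0000 0001 0021 0100 0101 0121 1100 1101 1121}
claimed∖TSO = {0020}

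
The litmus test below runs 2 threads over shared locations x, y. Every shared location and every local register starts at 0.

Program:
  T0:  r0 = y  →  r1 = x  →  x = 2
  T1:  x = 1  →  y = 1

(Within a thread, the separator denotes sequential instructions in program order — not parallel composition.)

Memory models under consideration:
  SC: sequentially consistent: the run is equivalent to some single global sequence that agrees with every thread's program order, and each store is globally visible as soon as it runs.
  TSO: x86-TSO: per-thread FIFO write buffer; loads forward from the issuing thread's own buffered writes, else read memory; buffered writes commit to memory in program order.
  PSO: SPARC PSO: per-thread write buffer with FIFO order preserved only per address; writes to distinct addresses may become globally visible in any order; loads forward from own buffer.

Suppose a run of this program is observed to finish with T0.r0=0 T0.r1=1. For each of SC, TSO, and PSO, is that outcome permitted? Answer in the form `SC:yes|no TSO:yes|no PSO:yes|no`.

outcome vector order: (T0.r0,T0.r1)
SC (3): 00; 01; 11
TSO (3): 00; 01; 11
PSO (4): 00; 01; 10; 11
target 01 ∈ {SC,TSO,PSO}

SC:yes TSO:yes PSO:yes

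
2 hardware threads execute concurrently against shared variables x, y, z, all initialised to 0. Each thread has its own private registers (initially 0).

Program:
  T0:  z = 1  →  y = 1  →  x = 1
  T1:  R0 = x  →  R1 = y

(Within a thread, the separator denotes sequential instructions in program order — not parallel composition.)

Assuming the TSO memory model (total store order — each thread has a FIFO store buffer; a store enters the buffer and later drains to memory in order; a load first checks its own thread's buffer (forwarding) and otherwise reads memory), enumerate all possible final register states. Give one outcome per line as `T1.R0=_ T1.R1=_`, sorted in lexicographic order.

outcome vector order: (T1.R0,T1.R1)
|TSO outcomes| = 3

T1.R0=0 T1.R1=0
T1.R0=0 T1.R1=1
T1.R0=1 T1.R1=1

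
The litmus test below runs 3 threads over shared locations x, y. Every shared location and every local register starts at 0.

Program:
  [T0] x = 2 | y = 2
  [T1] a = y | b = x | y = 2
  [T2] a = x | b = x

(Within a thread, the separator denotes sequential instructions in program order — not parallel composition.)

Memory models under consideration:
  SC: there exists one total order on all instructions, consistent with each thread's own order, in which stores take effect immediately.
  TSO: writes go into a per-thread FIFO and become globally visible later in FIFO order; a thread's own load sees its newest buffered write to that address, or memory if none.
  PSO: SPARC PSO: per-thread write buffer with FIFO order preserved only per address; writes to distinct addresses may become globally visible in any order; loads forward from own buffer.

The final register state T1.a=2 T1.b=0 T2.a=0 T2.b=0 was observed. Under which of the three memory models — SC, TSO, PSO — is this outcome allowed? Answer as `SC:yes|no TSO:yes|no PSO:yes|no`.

outcome vector order: (T1.a,T1.b,T2.a,T2.b)
under SC → (0,0,0,0); (0,0,0,2); (0,0,2,2); (0,2,0,0); (0,2,0,2); (0,2,2,2); (2,2,0,0); (2,2,0,2); (2,2,2,2)
under TSO → (0,0,0,0); (0,0,0,2); (0,0,2,2); (0,2,0,0); (0,2,0,2); (0,2,2,2); (2,2,0,0); (2,2,0,2); (2,2,2,2)
under PSO → (0,0,0,0); (0,0,0,2); (0,0,2,2); (0,2,0,0); (0,2,0,2); (0,2,2,2); (2,0,0,0); (2,0,0,2); (2,0,2,2); (2,2,0,0); (2,2,0,2); (2,2,2,2)
target (2,0,0,0) ∈ {PSO}

SC:no TSO:no PSO:yes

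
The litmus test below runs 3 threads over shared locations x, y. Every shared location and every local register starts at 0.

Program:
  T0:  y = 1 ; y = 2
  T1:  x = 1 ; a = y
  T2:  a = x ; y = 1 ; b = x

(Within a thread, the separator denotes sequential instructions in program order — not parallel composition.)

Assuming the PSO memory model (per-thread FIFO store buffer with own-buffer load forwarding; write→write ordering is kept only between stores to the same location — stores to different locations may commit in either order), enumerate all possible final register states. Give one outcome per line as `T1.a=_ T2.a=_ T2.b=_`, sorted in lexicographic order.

T1.a=0 T2.a=0 T2.b=0
T1.a=0 T2.a=0 T2.b=1
T1.a=0 T2.a=1 T2.b=1
T1.a=1 T2.a=0 T2.b=0
T1.a=1 T2.a=0 T2.b=1
T1.a=1 T2.a=1 T2.b=1
T1.a=2 T2.a=0 T2.b=0
T1.a=2 T2.a=0 T2.b=1
T1.a=2 T2.a=1 T2.b=1

outcome vector order: (T1.a,T2.a,T2.b)
|PSO outcomes| = 9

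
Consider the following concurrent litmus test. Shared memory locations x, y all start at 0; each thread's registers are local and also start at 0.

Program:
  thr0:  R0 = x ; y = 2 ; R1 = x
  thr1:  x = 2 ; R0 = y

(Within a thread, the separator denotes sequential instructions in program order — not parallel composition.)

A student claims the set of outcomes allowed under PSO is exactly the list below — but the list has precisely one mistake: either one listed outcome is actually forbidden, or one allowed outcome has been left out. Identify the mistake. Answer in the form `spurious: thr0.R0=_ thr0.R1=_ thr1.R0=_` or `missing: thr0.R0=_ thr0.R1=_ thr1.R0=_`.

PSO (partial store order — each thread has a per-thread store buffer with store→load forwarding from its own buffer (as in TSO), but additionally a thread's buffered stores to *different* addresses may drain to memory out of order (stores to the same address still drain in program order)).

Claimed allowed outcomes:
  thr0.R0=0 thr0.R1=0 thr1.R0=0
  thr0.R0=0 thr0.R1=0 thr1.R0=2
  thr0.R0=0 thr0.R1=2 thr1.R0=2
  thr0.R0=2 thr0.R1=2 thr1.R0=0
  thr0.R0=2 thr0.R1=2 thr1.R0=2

missing: thr0.R0=0 thr0.R1=2 thr1.R0=0

outcome vector order: (thr0.R0,thr0.R1,thr1.R0)
PSO (6): (0,0,0) (0,0,2) (0,2,0) (0,2,2) (2,2,0) (2,2,2)
PSO∖claimed = {(0,2,0)}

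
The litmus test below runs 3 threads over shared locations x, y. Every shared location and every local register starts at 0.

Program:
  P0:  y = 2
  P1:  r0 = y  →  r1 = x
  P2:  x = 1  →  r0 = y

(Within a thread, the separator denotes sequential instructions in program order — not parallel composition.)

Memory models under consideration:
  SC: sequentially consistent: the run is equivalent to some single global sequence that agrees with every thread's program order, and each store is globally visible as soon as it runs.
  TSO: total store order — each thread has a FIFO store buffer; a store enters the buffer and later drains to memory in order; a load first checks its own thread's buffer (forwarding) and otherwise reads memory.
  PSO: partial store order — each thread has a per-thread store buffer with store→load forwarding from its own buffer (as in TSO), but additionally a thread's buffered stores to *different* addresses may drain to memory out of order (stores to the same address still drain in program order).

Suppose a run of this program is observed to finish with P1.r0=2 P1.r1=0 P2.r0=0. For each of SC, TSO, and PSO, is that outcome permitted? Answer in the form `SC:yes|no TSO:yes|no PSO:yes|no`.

SC:no TSO:yes PSO:yes

outcome vector order: (P1.r0,P1.r1,P2.r0)
SC: 7 outcomes — {0/0/0; 0/0/2; 0/1/0; 0/1/2; 2/0/2; 2/1/0; 2/1/2}
TSO: 8 outcomes — {0/0/0; 0/0/2; 0/1/0; 0/1/2; 2/0/0; 2/0/2; 2/1/0; 2/1/2}
PSO: 8 outcomes — {0/0/0; 0/0/2; 0/1/0; 0/1/2; 2/0/0; 2/0/2; 2/1/0; 2/1/2}
target 2/0/0 ∈ {TSO,PSO}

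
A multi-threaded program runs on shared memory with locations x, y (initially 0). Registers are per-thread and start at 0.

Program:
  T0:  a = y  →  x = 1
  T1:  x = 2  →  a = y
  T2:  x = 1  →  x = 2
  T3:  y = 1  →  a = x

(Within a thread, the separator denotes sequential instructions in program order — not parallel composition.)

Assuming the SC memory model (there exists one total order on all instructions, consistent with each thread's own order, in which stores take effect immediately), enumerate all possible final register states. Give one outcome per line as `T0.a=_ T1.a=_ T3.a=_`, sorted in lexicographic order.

outcome vector order: (T0.a,T1.a,T3.a)
|SC outcomes| = 10

T0.a=0 T1.a=0 T3.a=1
T0.a=0 T1.a=0 T3.a=2
T0.a=0 T1.a=1 T3.a=0
T0.a=0 T1.a=1 T3.a=1
T0.a=0 T1.a=1 T3.a=2
T0.a=1 T1.a=0 T3.a=1
T0.a=1 T1.a=0 T3.a=2
T0.a=1 T1.a=1 T3.a=0
T0.a=1 T1.a=1 T3.a=1
T0.a=1 T1.a=1 T3.a=2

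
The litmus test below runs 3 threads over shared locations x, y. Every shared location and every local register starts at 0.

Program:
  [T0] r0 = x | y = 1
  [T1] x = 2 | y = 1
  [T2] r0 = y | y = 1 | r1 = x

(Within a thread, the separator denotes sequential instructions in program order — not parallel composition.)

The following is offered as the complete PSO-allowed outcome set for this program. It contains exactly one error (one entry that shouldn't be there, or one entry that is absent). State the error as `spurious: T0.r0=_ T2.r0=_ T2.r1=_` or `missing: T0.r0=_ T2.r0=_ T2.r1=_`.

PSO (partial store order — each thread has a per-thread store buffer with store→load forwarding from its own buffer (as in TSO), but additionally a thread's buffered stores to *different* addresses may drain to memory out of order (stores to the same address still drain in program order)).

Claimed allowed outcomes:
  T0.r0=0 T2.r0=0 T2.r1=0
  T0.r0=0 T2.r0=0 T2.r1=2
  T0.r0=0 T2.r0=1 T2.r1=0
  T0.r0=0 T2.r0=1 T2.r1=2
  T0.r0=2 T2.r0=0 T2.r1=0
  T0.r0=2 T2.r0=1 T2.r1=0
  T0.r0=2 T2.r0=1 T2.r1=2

missing: T0.r0=2 T2.r0=0 T2.r1=2

outcome vector order: (T0.r0,T2.r0,T2.r1)
[PSO] allowed = {000, 002, 010, 012, 200, 202, 210, 212}
PSO∖claimed = {202}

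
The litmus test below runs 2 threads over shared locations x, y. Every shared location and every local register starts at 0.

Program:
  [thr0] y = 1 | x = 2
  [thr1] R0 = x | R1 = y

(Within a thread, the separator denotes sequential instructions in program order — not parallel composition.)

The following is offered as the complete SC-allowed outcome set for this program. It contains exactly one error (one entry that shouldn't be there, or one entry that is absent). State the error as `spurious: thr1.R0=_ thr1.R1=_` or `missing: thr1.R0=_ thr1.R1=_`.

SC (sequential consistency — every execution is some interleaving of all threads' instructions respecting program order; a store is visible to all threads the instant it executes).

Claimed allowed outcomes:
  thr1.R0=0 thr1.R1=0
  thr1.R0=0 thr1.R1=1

outcome vector order: (thr1.R0,thr1.R1)
[SC] allowed = {0/0, 0/1, 2/1}
SC∖claimed = {2/1}

missing: thr1.R0=2 thr1.R1=1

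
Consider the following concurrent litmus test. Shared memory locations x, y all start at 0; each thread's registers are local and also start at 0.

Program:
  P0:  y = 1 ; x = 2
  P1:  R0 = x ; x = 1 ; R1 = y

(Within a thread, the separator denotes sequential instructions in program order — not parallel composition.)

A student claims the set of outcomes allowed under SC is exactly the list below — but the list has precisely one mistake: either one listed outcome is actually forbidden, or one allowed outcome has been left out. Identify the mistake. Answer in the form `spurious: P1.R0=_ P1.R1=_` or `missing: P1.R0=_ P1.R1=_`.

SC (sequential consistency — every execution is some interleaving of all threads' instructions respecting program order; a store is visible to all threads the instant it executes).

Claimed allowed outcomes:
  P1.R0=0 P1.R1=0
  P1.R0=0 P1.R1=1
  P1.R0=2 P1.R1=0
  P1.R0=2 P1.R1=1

spurious: P1.R0=2 P1.R1=0

outcome vector order: (P1.R0,P1.R1)
SC: 3 outcomes — {00 01 21}
claimed∖SC = {20}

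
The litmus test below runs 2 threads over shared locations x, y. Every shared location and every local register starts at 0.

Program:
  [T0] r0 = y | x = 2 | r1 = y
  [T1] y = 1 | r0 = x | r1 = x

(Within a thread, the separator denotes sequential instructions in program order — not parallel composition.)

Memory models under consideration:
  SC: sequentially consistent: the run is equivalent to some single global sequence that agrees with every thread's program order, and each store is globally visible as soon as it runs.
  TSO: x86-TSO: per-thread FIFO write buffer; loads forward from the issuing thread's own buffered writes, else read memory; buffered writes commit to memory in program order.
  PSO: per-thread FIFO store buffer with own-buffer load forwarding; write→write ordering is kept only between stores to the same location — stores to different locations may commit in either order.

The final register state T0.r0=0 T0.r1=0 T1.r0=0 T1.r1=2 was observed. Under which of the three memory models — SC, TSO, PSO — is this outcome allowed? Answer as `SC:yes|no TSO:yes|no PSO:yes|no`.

outcome vector order: (T0.r0,T0.r1,T1.r0,T1.r1)
[SC] allowed = {(0,0,2,2); (0,1,0,0); (0,1,0,2); (0,1,2,2); (1,1,0,0); (1,1,0,2); (1,1,2,2)}
[TSO] allowed = {(0,0,0,0); (0,0,0,2); (0,0,2,2); (0,1,0,0); (0,1,0,2); (0,1,2,2); (1,1,0,0); (1,1,0,2); (1,1,2,2)}
[PSO] allowed = {(0,0,0,0); (0,0,0,2); (0,0,2,2); (0,1,0,0); (0,1,0,2); (0,1,2,2); (1,1,0,0); (1,1,0,2); (1,1,2,2)}
target (0,0,0,2) ∈ {TSO,PSO}

SC:no TSO:yes PSO:yes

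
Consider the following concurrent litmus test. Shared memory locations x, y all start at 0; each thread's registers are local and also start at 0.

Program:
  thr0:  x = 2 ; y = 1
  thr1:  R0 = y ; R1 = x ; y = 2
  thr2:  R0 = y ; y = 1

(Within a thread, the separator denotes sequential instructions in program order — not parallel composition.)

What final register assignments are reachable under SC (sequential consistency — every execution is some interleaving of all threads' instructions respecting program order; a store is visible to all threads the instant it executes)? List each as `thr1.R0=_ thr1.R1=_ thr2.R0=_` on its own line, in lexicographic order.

outcome vector order: (thr1.R0,thr1.R1,thr2.R0)
|SC outcomes| = 10

thr1.R0=0 thr1.R1=0 thr2.R0=0
thr1.R0=0 thr1.R1=0 thr2.R0=1
thr1.R0=0 thr1.R1=0 thr2.R0=2
thr1.R0=0 thr1.R1=2 thr2.R0=0
thr1.R0=0 thr1.R1=2 thr2.R0=1
thr1.R0=0 thr1.R1=2 thr2.R0=2
thr1.R0=1 thr1.R1=0 thr2.R0=0
thr1.R0=1 thr1.R1=2 thr2.R0=0
thr1.R0=1 thr1.R1=2 thr2.R0=1
thr1.R0=1 thr1.R1=2 thr2.R0=2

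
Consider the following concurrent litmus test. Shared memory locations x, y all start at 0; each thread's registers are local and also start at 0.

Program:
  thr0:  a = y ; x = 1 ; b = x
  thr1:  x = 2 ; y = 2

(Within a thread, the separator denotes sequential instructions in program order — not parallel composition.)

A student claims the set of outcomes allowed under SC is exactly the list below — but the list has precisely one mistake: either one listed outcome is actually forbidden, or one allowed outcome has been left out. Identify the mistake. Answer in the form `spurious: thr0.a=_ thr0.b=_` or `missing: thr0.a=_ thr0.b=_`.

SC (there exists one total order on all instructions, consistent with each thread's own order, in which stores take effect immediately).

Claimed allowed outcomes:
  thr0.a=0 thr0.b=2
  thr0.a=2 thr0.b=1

missing: thr0.a=0 thr0.b=1

outcome vector order: (thr0.a,thr0.b)
under SC → 0/1 0/2 2/1
SC∖claimed = {0/1}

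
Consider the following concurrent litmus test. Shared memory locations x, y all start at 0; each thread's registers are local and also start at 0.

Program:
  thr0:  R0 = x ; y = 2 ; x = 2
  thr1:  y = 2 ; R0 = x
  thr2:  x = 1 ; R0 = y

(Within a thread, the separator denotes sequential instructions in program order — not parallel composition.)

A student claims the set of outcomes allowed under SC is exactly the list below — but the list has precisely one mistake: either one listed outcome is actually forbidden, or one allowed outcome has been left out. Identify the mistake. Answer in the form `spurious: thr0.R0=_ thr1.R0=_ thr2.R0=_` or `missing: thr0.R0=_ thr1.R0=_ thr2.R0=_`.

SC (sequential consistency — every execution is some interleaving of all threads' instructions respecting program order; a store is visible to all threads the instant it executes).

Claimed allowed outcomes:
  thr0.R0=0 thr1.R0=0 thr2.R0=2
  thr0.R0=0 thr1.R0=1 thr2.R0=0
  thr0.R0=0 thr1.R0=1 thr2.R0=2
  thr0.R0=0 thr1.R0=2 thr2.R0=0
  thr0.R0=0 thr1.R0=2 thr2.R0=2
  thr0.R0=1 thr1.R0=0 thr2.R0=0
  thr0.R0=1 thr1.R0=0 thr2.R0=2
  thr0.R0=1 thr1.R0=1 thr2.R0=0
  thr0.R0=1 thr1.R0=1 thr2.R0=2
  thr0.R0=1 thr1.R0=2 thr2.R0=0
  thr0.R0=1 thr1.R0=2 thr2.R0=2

spurious: thr0.R0=1 thr1.R0=0 thr2.R0=0

outcome vector order: (thr0.R0,thr1.R0,thr2.R0)
[SC] allowed = {(0,0,2), (0,1,0), (0,1,2), (0,2,0), (0,2,2), (1,0,2), (1,1,0), (1,1,2), (1,2,0), (1,2,2)}
claimed∖SC = {(1,0,0)}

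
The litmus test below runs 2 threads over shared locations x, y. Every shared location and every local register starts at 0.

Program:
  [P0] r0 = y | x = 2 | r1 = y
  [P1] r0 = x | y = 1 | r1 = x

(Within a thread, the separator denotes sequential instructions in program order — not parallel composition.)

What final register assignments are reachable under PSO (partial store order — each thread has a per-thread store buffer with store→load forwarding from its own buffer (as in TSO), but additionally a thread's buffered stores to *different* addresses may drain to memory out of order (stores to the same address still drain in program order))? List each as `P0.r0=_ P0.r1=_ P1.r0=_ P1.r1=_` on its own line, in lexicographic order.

P0.r0=0 P0.r1=0 P1.r0=0 P1.r1=0
P0.r0=0 P0.r1=0 P1.r0=0 P1.r1=2
P0.r0=0 P0.r1=0 P1.r0=2 P1.r1=2
P0.r0=0 P0.r1=1 P1.r0=0 P1.r1=0
P0.r0=0 P0.r1=1 P1.r0=0 P1.r1=2
P0.r0=0 P0.r1=1 P1.r0=2 P1.r1=2
P0.r0=1 P0.r1=1 P1.r0=0 P1.r1=0
P0.r0=1 P0.r1=1 P1.r0=0 P1.r1=2

outcome vector order: (P0.r0,P0.r1,P1.r0,P1.r1)
|PSO outcomes| = 8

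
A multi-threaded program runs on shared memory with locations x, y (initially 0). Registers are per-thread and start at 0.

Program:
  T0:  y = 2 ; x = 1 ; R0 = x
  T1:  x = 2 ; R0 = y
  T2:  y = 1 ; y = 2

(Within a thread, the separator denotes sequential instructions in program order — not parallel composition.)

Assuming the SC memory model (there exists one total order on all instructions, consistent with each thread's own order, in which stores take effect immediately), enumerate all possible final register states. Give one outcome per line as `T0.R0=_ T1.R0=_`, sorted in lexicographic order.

T0.R0=1 T1.R0=0
T0.R0=1 T1.R0=1
T0.R0=1 T1.R0=2
T0.R0=2 T1.R0=1
T0.R0=2 T1.R0=2

outcome vector order: (T0.R0,T1.R0)
|SC outcomes| = 5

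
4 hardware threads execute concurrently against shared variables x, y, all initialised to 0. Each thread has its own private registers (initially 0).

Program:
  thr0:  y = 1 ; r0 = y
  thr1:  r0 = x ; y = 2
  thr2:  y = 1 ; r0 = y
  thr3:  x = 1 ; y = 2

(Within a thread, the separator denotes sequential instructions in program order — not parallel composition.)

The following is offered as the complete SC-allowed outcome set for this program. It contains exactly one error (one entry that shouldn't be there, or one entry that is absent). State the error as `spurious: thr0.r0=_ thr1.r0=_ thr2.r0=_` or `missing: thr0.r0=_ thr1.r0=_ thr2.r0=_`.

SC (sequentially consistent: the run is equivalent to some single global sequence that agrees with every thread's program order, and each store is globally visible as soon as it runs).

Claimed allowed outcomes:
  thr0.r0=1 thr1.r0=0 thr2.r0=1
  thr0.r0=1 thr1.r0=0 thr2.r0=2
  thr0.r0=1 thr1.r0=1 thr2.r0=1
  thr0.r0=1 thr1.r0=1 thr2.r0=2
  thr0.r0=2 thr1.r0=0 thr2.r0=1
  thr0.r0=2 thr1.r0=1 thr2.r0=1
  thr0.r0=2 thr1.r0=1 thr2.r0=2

missing: thr0.r0=2 thr1.r0=0 thr2.r0=2

outcome vector order: (thr0.r0,thr1.r0,thr2.r0)
[SC] allowed = {101 102 111 112 201 202 211 212}
SC∖claimed = {202}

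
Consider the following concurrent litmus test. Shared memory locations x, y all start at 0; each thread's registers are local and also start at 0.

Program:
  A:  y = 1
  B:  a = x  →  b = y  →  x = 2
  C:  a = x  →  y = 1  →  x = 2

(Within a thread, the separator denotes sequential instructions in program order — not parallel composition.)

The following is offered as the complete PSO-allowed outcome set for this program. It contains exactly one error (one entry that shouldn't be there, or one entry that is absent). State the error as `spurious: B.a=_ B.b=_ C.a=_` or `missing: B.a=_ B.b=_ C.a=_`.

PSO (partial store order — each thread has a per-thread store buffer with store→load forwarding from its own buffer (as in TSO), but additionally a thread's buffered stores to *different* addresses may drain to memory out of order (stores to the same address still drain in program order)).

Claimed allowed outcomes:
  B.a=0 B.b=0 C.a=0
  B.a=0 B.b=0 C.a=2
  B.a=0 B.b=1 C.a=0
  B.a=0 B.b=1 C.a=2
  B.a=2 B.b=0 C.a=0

missing: B.a=2 B.b=1 C.a=0

outcome vector order: (B.a,B.b,C.a)
PSO (6): 000 002 010 012 200 210
PSO∖claimed = {210}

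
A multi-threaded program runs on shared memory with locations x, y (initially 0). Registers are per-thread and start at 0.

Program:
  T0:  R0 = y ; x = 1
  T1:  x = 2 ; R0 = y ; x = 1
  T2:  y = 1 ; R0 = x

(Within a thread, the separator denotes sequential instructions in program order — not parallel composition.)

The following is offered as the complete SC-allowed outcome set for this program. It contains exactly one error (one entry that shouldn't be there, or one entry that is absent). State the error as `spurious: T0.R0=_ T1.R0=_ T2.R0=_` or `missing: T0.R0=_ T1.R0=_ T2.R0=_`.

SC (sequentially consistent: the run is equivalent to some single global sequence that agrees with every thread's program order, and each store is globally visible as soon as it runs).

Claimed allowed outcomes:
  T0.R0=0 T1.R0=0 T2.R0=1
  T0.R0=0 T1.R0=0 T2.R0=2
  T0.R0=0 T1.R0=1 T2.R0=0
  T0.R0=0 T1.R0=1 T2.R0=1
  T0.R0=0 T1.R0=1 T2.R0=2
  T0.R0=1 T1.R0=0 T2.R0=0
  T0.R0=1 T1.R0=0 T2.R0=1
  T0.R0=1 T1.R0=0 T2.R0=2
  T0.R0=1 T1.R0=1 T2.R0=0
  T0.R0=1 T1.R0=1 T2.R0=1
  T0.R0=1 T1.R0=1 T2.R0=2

outcome vector order: (T0.R0,T1.R0,T2.R0)
[SC] allowed = {001, 002, 010, 011, 012, 101, 102, 110, 111, 112}
claimed∖SC = {100}

spurious: T0.R0=1 T1.R0=0 T2.R0=0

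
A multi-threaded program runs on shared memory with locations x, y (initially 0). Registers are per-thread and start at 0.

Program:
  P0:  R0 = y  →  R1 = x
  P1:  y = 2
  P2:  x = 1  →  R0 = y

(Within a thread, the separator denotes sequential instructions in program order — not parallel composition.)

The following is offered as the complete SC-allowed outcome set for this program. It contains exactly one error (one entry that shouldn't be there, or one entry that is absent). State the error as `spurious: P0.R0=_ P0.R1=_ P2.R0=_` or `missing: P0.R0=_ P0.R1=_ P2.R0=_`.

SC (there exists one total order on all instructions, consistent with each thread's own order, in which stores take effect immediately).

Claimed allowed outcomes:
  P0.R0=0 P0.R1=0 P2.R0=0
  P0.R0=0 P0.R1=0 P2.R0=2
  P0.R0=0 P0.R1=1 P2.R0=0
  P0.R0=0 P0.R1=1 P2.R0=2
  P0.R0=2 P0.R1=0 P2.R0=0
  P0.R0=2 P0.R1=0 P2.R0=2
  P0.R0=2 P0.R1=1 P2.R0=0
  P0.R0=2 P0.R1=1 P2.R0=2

spurious: P0.R0=2 P0.R1=0 P2.R0=0

outcome vector order: (P0.R0,P0.R1,P2.R0)
SC: 7 outcomes — {0/0/0; 0/0/2; 0/1/0; 0/1/2; 2/0/2; 2/1/0; 2/1/2}
claimed∖SC = {2/0/0}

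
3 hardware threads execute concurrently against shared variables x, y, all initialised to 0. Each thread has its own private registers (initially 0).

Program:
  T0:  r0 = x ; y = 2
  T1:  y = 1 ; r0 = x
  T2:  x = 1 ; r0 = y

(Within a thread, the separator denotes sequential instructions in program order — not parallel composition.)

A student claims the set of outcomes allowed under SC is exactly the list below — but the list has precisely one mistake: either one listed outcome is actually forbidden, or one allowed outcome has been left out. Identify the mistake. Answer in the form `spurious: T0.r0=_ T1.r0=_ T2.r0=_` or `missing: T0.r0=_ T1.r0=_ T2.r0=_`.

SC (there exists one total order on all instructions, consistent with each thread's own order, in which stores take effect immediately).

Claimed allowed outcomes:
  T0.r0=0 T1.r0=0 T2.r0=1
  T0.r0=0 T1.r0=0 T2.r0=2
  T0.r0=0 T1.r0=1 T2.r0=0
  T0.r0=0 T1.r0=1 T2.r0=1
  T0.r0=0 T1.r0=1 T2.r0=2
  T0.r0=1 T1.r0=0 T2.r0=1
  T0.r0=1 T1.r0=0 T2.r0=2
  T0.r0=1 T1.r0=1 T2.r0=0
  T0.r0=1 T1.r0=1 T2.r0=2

outcome vector order: (T0.r0,T1.r0,T2.r0)
SC (10): 001, 002, 010, 011, 012, 101, 102, 110, 111, 112
SC∖claimed = {111}

missing: T0.r0=1 T1.r0=1 T2.r0=1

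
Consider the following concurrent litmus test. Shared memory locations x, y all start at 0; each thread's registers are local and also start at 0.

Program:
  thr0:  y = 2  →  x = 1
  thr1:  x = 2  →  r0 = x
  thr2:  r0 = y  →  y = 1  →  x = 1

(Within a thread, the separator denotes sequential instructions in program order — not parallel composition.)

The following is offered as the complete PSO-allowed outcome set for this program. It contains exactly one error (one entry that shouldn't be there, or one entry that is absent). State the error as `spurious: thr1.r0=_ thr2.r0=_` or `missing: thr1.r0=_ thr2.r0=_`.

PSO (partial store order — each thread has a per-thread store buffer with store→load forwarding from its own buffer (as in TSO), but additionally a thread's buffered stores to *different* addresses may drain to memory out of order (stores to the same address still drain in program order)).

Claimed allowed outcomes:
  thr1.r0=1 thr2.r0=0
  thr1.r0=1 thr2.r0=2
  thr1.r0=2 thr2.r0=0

outcome vector order: (thr1.r0,thr2.r0)
[PSO] allowed = {<1 0>; <1 2>; <2 0>; <2 2>}
PSO∖claimed = {<2 2>}

missing: thr1.r0=2 thr2.r0=2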